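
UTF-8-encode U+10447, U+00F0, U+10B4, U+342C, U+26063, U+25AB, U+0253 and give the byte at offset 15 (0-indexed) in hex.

0xA3

U+10447 → 4-byte form F0 90 91 87 at offsets 0–3.
U+00F0 → 2-byte form C3 B0 at offsets 4–5.
U+10B4 → 3-byte form E1 82 B4 at offsets 6–8.
U+342C → 3-byte form E3 90 AC at offsets 9–11.
U+26063 → 4-byte form F0 A6 81 A3 at offsets 12–15.
Offset 15 falls in char 5's range; it's byte 4 of F0 A6 81 A3 = 0xA3.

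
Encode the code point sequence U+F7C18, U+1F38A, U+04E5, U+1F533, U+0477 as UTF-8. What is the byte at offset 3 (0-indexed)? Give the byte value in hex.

U+F7C18 → 4-byte form F3 B7 B0 98 at offsets 0–3.
Offset 3 falls in char 1's range; it's byte 4 of F3 B7 B0 98 = 0x98.

0x98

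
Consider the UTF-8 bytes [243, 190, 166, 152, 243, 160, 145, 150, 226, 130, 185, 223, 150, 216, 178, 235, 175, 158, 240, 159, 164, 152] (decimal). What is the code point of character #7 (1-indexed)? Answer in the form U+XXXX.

U+1F918

Offset 0: leading byte 0xF3 = 11110011 → 4-byte char #1 = F3 BE A6 98.
Offset 4: leading byte 0xF3 = 11110011 → 4-byte char #2 = F3 A0 91 96.
Offset 8: leading byte 0xE2 = 11100010 → 3-byte char #3 = E2 82 B9.
Offset 11: leading byte 0xDF = 11011111 → 2-byte char #4 = DF 96.
Offset 13: leading byte 0xD8 = 11011000 → 2-byte char #5 = D8 B2.
Offset 15: leading byte 0xEB = 11101011 → 3-byte char #6 = EB AF 9E.
Offset 18: leading byte 0xF0 = 11110000 → 4-byte char #7 = F0 9F A4 98.
Leading byte 0xF0 = 11110000 matches 11110xxx → 4-byte sequence.
Byte 1: 0xF0 = 11110000, payload 000 (3 bits).
Byte 2: 0x9F = 10011111 (10xxxxxx ✓), payload 011111.
Byte 3: 0xA4 = 10100100 (10xxxxxx ✓), payload 100100.
Byte 4: 0x98 = 10011000 (10xxxxxx ✓), payload 011000.
Concatenate: 000011111100100011000 = 0x1F918 (21 bits → U+1F918).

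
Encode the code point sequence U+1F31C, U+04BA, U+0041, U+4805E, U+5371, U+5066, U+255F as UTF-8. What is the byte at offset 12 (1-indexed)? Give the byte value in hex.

1-indexed offset 12 is 0-indexed offset 11.
U+1F31C → 4-byte form F0 9F 8C 9C at offsets 0–3.
U+04BA → 2-byte form D2 BA at offsets 4–5.
U+0041 → 1-byte form 41 at offsets 6–6.
U+4805E → 4-byte form F1 88 81 9E at offsets 7–10.
U+5371 → 3-byte form E5 8D B1 at offsets 11–13.
Offset 11 falls in char 5's range; it's byte 1 of E5 8D B1 = 0xE5.

0xE5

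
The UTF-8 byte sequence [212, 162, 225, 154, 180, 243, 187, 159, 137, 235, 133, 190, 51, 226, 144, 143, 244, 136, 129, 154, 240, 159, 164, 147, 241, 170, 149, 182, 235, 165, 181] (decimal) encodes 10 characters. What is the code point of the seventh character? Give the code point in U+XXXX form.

Offset 0: leading byte 0xD4 = 11010100 → 2-byte char #1 = D4 A2.
Offset 2: leading byte 0xE1 = 11100001 → 3-byte char #2 = E1 9A B4.
Offset 5: leading byte 0xF3 = 11110011 → 4-byte char #3 = F3 BB 9F 89.
Offset 9: leading byte 0xEB = 11101011 → 3-byte char #4 = EB 85 BE.
Offset 12: leading byte 0x33 = 00110011 → 1-byte char #5 = 33.
Offset 13: leading byte 0xE2 = 11100010 → 3-byte char #6 = E2 90 8F.
Offset 16: leading byte 0xF4 = 11110100 → 4-byte char #7 = F4 88 81 9A.
Leading byte 0xF4 = 11110100 matches 11110xxx → 4-byte sequence.
Byte 1: 0xF4 = 11110100, payload 100 (3 bits).
Byte 2: 0x88 = 10001000 (10xxxxxx ✓), payload 001000.
Byte 3: 0x81 = 10000001 (10xxxxxx ✓), payload 000001.
Byte 4: 0x9A = 10011010 (10xxxxxx ✓), payload 011010.
Concatenate: 100001000000001011010 = 0x10805A (21 bits → U+10805A).

U+10805A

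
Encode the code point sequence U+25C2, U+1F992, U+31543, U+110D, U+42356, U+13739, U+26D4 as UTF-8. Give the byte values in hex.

U+25C2: 3-byte form → E2 97 82.
U+1F992: 4-byte form → F0 9F A6 92.
U+31543: 4-byte form → F0 B1 95 83.
U+110D: 3-byte form → E1 84 8D.
U+42356: 4-byte form → F1 82 8D 96.
U+13739: 4-byte form → F0 93 9C B9.
U+26D4: 3-byte form → E2 9B 94.
Concatenated (25 bytes): E2 97 82 F0 9F A6 92 F0 B1 95 83 E1 84 8D F1 82 8D 96 F0 93 9C B9 E2 9B 94.

E2 97 82 F0 9F A6 92 F0 B1 95 83 E1 84 8D F1 82 8D 96 F0 93 9C B9 E2 9B 94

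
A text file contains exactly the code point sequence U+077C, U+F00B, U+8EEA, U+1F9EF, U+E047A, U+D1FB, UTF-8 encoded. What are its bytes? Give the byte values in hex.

U+077C: 2-byte form → DD BC.
U+F00B: 3-byte form → EF 80 8B.
U+8EEA: 3-byte form → E8 BB AA.
U+1F9EF: 4-byte form → F0 9F A7 AF.
U+E047A: 4-byte form → F3 A0 91 BA.
U+D1FB: 3-byte form → ED 87 BB.
Concatenated (19 bytes): DD BC EF 80 8B E8 BB AA F0 9F A7 AF F3 A0 91 BA ED 87 BB.

DD BC EF 80 8B E8 BB AA F0 9F A7 AF F3 A0 91 BA ED 87 BB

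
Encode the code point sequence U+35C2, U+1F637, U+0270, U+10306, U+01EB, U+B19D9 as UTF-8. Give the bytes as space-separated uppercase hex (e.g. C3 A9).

E3 97 82 F0 9F 98 B7 C9 B0 F0 90 8C 86 C7 AB F2 B1 A7 99

U+35C2: 3-byte form → E3 97 82.
U+1F637: 4-byte form → F0 9F 98 B7.
U+0270: 2-byte form → C9 B0.
U+10306: 4-byte form → F0 90 8C 86.
U+01EB: 2-byte form → C7 AB.
U+B19D9: 4-byte form → F2 B1 A7 99.
Concatenated (19 bytes): E3 97 82 F0 9F 98 B7 C9 B0 F0 90 8C 86 C7 AB F2 B1 A7 99.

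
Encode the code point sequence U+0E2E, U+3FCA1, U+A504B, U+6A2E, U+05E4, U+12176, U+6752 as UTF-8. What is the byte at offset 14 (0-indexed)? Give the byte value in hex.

0xD7

U+0E2E → 3-byte form E0 B8 AE at offsets 0–2.
U+3FCA1 → 4-byte form F0 BF B2 A1 at offsets 3–6.
U+A504B → 4-byte form F2 A5 81 8B at offsets 7–10.
U+6A2E → 3-byte form E6 A8 AE at offsets 11–13.
U+05E4 → 2-byte form D7 A4 at offsets 14–15.
Offset 14 falls in char 5's range; it's byte 1 of D7 A4 = 0xD7.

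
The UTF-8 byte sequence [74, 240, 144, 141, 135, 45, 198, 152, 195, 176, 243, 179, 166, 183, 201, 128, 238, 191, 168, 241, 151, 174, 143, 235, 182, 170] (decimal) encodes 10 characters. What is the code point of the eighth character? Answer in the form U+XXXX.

U+EFE8

Offset 0: leading byte 0x4A = 01001010 → 1-byte char #1 = 4A.
Offset 1: leading byte 0xF0 = 11110000 → 4-byte char #2 = F0 90 8D 87.
Offset 5: leading byte 0x2D = 00101101 → 1-byte char #3 = 2D.
Offset 6: leading byte 0xC6 = 11000110 → 2-byte char #4 = C6 98.
Offset 8: leading byte 0xC3 = 11000011 → 2-byte char #5 = C3 B0.
Offset 10: leading byte 0xF3 = 11110011 → 4-byte char #6 = F3 B3 A6 B7.
Offset 14: leading byte 0xC9 = 11001001 → 2-byte char #7 = C9 80.
Offset 16: leading byte 0xEE = 11101110 → 3-byte char #8 = EE BF A8.
Leading byte 0xEE = 11101110 matches 1110xxxx → 3-byte sequence.
Byte 1: 0xEE = 11101110, payload 1110 (4 bits).
Byte 2: 0xBF = 10111111 (10xxxxxx ✓), payload 111111.
Byte 3: 0xA8 = 10101000 (10xxxxxx ✓), payload 101000.
Concatenate: 1110111111101000 = 0xEFE8 (16 bits → U+EFE8).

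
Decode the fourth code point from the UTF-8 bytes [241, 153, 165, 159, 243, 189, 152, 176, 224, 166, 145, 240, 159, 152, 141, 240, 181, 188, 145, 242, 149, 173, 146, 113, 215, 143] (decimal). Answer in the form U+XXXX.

Offset 0: leading byte 0xF1 = 11110001 → 4-byte char #1 = F1 99 A5 9F.
Offset 4: leading byte 0xF3 = 11110011 → 4-byte char #2 = F3 BD 98 B0.
Offset 8: leading byte 0xE0 = 11100000 → 3-byte char #3 = E0 A6 91.
Offset 11: leading byte 0xF0 = 11110000 → 4-byte char #4 = F0 9F 98 8D.
Leading byte 0xF0 = 11110000 matches 11110xxx → 4-byte sequence.
Byte 1: 0xF0 = 11110000, payload 000 (3 bits).
Byte 2: 0x9F = 10011111 (10xxxxxx ✓), payload 011111.
Byte 3: 0x98 = 10011000 (10xxxxxx ✓), payload 011000.
Byte 4: 0x8D = 10001101 (10xxxxxx ✓), payload 001101.
Concatenate: 000011111011000001101 = 0x1F60D (21 bits → U+1F60D).

U+1F60D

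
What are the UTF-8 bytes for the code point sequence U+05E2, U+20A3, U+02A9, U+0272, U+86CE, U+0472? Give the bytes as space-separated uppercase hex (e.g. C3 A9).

U+05E2: 2-byte form → D7 A2.
U+20A3: 3-byte form → E2 82 A3.
U+02A9: 2-byte form → CA A9.
U+0272: 2-byte form → C9 B2.
U+86CE: 3-byte form → E8 9B 8E.
U+0472: 2-byte form → D1 B2.
Concatenated (14 bytes): D7 A2 E2 82 A3 CA A9 C9 B2 E8 9B 8E D1 B2.

D7 A2 E2 82 A3 CA A9 C9 B2 E8 9B 8E D1 B2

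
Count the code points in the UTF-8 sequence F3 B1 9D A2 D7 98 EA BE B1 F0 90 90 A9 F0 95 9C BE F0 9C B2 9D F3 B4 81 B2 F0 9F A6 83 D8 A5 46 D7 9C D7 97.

12

Byte at offset 0: 0xF3 = 11110011 → 4-byte char (#1). Advance 4.
Byte at offset 4: 0xD7 = 11010111 → 2-byte char (#2). Advance 2.
Byte at offset 6: 0xEA = 11101010 → 3-byte char (#3). Advance 3.
Byte at offset 9: 0xF0 = 11110000 → 4-byte char (#4). Advance 4.
Byte at offset 13: 0xF0 = 11110000 → 4-byte char (#5). Advance 4.
Byte at offset 17: 0xF0 = 11110000 → 4-byte char (#6). Advance 4.
Byte at offset 21: 0xF3 = 11110011 → 4-byte char (#7). Advance 4.
Byte at offset 25: 0xF0 = 11110000 → 4-byte char (#8). Advance 4.
Byte at offset 29: 0xD8 = 11011000 → 2-byte char (#9). Advance 2.
Byte at offset 31: 0x46 = 01000110 → 1-byte char (#10). Advance 1.
Byte at offset 32: 0xD7 = 11010111 → 2-byte char (#11). Advance 2.
Byte at offset 34: 0xD7 = 11010111 → 2-byte char (#12). Advance 2.
Reached end at offset 36 after 12 code points.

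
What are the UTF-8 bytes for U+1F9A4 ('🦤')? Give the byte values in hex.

U+1F9A4 = 0x1F9A4 = 129444 decimal. In range U+10000–U+10FFFF → 4-byte form: 11110xxx 10xxxxxx 10xxxxxx 10xxxxxx.
Binary (21 bits): 000011111100110100100.
Split 3+6+6+6: 000 | 011111 | 100110 | 100100.
Byte 1: 11110000 = 0xF0.
Byte 2: 10011111 = 0x9F.
Byte 3: 10100110 = 0xA6.
Byte 4: 10100100 = 0xA4.

F0 9F A6 A4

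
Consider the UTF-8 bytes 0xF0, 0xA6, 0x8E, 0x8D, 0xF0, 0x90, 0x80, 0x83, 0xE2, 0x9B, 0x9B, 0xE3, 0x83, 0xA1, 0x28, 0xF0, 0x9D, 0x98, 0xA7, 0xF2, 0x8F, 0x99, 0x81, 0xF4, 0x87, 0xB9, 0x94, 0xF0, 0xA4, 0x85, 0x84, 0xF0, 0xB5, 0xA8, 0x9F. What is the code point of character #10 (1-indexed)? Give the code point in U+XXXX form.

Offset 0: leading byte 0xF0 = 11110000 → 4-byte char #1 = F0 A6 8E 8D.
Offset 4: leading byte 0xF0 = 11110000 → 4-byte char #2 = F0 90 80 83.
Offset 8: leading byte 0xE2 = 11100010 → 3-byte char #3 = E2 9B 9B.
Offset 11: leading byte 0xE3 = 11100011 → 3-byte char #4 = E3 83 A1.
Offset 14: leading byte 0x28 = 00101000 → 1-byte char #5 = 28.
Offset 15: leading byte 0xF0 = 11110000 → 4-byte char #6 = F0 9D 98 A7.
Offset 19: leading byte 0xF2 = 11110010 → 4-byte char #7 = F2 8F 99 81.
Offset 23: leading byte 0xF4 = 11110100 → 4-byte char #8 = F4 87 B9 94.
Offset 27: leading byte 0xF0 = 11110000 → 4-byte char #9 = F0 A4 85 84.
Offset 31: leading byte 0xF0 = 11110000 → 4-byte char #10 = F0 B5 A8 9F.
Leading byte 0xF0 = 11110000 matches 11110xxx → 4-byte sequence.
Byte 1: 0xF0 = 11110000, payload 000 (3 bits).
Byte 2: 0xB5 = 10110101 (10xxxxxx ✓), payload 110101.
Byte 3: 0xA8 = 10101000 (10xxxxxx ✓), payload 101000.
Byte 4: 0x9F = 10011111 (10xxxxxx ✓), payload 011111.
Concatenate: 000110101101000011111 = 0x35A1F (21 bits → U+35A1F).

U+35A1F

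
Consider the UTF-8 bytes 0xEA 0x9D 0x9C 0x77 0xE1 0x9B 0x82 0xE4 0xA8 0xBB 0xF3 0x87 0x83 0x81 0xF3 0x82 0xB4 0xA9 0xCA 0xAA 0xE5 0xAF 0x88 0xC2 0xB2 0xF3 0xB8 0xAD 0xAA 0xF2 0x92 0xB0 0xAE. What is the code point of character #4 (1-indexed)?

U+4A3B

Offset 0: leading byte 0xEA = 11101010 → 3-byte char #1 = EA 9D 9C.
Offset 3: leading byte 0x77 = 01110111 → 1-byte char #2 = 77.
Offset 4: leading byte 0xE1 = 11100001 → 3-byte char #3 = E1 9B 82.
Offset 7: leading byte 0xE4 = 11100100 → 3-byte char #4 = E4 A8 BB.
Leading byte 0xE4 = 11100100 matches 1110xxxx → 3-byte sequence.
Byte 1: 0xE4 = 11100100, payload 0100 (4 bits).
Byte 2: 0xA8 = 10101000 (10xxxxxx ✓), payload 101000.
Byte 3: 0xBB = 10111011 (10xxxxxx ✓), payload 111011.
Concatenate: 0100101000111011 = 0x4A3B (16 bits → U+4A3B).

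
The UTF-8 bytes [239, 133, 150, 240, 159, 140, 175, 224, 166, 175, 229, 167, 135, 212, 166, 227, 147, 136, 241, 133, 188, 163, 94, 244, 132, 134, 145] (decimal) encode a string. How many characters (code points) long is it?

Byte at offset 0: 0xEF = 11101111 → 3-byte char (#1). Advance 3.
Byte at offset 3: 0xF0 = 11110000 → 4-byte char (#2). Advance 4.
Byte at offset 7: 0xE0 = 11100000 → 3-byte char (#3). Advance 3.
Byte at offset 10: 0xE5 = 11100101 → 3-byte char (#4). Advance 3.
Byte at offset 13: 0xD4 = 11010100 → 2-byte char (#5). Advance 2.
Byte at offset 15: 0xE3 = 11100011 → 3-byte char (#6). Advance 3.
Byte at offset 18: 0xF1 = 11110001 → 4-byte char (#7). Advance 4.
Byte at offset 22: 0x5E = 01011110 → 1-byte char (#8). Advance 1.
Byte at offset 23: 0xF4 = 11110100 → 4-byte char (#9). Advance 4.
Reached end at offset 27 after 9 code points.

9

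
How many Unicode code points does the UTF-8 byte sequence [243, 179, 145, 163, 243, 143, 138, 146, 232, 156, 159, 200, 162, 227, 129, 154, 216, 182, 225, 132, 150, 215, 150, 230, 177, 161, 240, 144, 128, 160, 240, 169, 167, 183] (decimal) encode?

Byte at offset 0: 0xF3 = 11110011 → 4-byte char (#1). Advance 4.
Byte at offset 4: 0xF3 = 11110011 → 4-byte char (#2). Advance 4.
Byte at offset 8: 0xE8 = 11101000 → 3-byte char (#3). Advance 3.
Byte at offset 11: 0xC8 = 11001000 → 2-byte char (#4). Advance 2.
Byte at offset 13: 0xE3 = 11100011 → 3-byte char (#5). Advance 3.
Byte at offset 16: 0xD8 = 11011000 → 2-byte char (#6). Advance 2.
Byte at offset 18: 0xE1 = 11100001 → 3-byte char (#7). Advance 3.
Byte at offset 21: 0xD7 = 11010111 → 2-byte char (#8). Advance 2.
Byte at offset 23: 0xE6 = 11100110 → 3-byte char (#9). Advance 3.
Byte at offset 26: 0xF0 = 11110000 → 4-byte char (#10). Advance 4.
Byte at offset 30: 0xF0 = 11110000 → 4-byte char (#11). Advance 4.
Reached end at offset 34 after 11 code points.

11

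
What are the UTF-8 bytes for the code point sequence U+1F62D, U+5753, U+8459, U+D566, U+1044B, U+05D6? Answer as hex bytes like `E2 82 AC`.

F0 9F 98 AD E5 9D 93 E8 91 99 ED 95 A6 F0 90 91 8B D7 96

U+1F62D: 4-byte form → F0 9F 98 AD.
U+5753: 3-byte form → E5 9D 93.
U+8459: 3-byte form → E8 91 99.
U+D566: 3-byte form → ED 95 A6.
U+1044B: 4-byte form → F0 90 91 8B.
U+05D6: 2-byte form → D7 96.
Concatenated (19 bytes): F0 9F 98 AD E5 9D 93 E8 91 99 ED 95 A6 F0 90 91 8B D7 96.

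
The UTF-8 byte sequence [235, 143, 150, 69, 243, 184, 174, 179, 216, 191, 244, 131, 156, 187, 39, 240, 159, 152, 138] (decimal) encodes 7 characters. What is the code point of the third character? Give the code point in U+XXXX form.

U+F8BB3

Offset 0: leading byte 0xEB = 11101011 → 3-byte char #1 = EB 8F 96.
Offset 3: leading byte 0x45 = 01000101 → 1-byte char #2 = 45.
Offset 4: leading byte 0xF3 = 11110011 → 4-byte char #3 = F3 B8 AE B3.
Leading byte 0xF3 = 11110011 matches 11110xxx → 4-byte sequence.
Byte 1: 0xF3 = 11110011, payload 011 (3 bits).
Byte 2: 0xB8 = 10111000 (10xxxxxx ✓), payload 111000.
Byte 3: 0xAE = 10101110 (10xxxxxx ✓), payload 101110.
Byte 4: 0xB3 = 10110011 (10xxxxxx ✓), payload 110011.
Concatenate: 011111000101110110011 = 0xF8BB3 (21 bits → U+F8BB3).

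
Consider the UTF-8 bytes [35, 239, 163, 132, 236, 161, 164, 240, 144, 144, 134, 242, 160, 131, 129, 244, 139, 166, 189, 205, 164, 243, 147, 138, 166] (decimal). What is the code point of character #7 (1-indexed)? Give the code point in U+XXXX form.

U+0364

Offset 0: leading byte 0x23 = 00100011 → 1-byte char #1 = 23.
Offset 1: leading byte 0xEF = 11101111 → 3-byte char #2 = EF A3 84.
Offset 4: leading byte 0xEC = 11101100 → 3-byte char #3 = EC A1 A4.
Offset 7: leading byte 0xF0 = 11110000 → 4-byte char #4 = F0 90 90 86.
Offset 11: leading byte 0xF2 = 11110010 → 4-byte char #5 = F2 A0 83 81.
Offset 15: leading byte 0xF4 = 11110100 → 4-byte char #6 = F4 8B A6 BD.
Offset 19: leading byte 0xCD = 11001101 → 2-byte char #7 = CD A4.
Leading byte 0xCD = 11001101 matches 110xxxxx → 2-byte sequence.
Byte 1: 0xCD = 11001101, payload 01101 (5 bits).
Byte 2: 0xA4 = 10100100 (10xxxxxx ✓), payload 100100.
Concatenate: 01101100100 = 0x364 (11 bits → U+0364).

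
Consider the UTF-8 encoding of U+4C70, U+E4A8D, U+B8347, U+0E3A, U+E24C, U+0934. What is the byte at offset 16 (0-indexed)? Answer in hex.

0x8C

U+4C70 → 3-byte form E4 B1 B0 at offsets 0–2.
U+E4A8D → 4-byte form F3 A4 AA 8D at offsets 3–6.
U+B8347 → 4-byte form F2 B8 8D 87 at offsets 7–10.
U+0E3A → 3-byte form E0 B8 BA at offsets 11–13.
U+E24C → 3-byte form EE 89 8C at offsets 14–16.
Offset 16 falls in char 5's range; it's byte 3 of EE 89 8C = 0x8C.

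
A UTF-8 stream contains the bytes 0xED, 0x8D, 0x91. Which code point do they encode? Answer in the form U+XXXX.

Leading byte 0xED = 11101101 matches 1110xxxx → 3-byte sequence.
Byte 1: 0xED = 11101101, payload 1101 (4 bits).
Byte 2: 0x8D = 10001101 (10xxxxxx ✓), payload 001101.
Byte 3: 0x91 = 10010001 (10xxxxxx ✓), payload 010001.
Concatenate: 1101001101010001 = 0xD351 (16 bits → U+D351).

U+D351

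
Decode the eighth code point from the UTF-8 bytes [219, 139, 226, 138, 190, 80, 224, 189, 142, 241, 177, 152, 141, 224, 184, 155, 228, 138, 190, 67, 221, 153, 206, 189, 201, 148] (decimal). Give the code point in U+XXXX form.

Offset 0: leading byte 0xDB = 11011011 → 2-byte char #1 = DB 8B.
Offset 2: leading byte 0xE2 = 11100010 → 3-byte char #2 = E2 8A BE.
Offset 5: leading byte 0x50 = 01010000 → 1-byte char #3 = 50.
Offset 6: leading byte 0xE0 = 11100000 → 3-byte char #4 = E0 BD 8E.
Offset 9: leading byte 0xF1 = 11110001 → 4-byte char #5 = F1 B1 98 8D.
Offset 13: leading byte 0xE0 = 11100000 → 3-byte char #6 = E0 B8 9B.
Offset 16: leading byte 0xE4 = 11100100 → 3-byte char #7 = E4 8A BE.
Offset 19: leading byte 0x43 = 01000011 → 1-byte char #8 = 43.
Leading byte 0x43 = 01000011 matches 0xxxxxxx → 1-byte sequence.
Byte 1: 0x43 = 01000011, payload 1000011 (7 bits).
Concatenate: 1000011 = 0x43 (7 bits → U+0043).

U+0043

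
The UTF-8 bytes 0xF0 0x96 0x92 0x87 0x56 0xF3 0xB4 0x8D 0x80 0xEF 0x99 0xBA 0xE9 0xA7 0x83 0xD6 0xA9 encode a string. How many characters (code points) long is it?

Byte at offset 0: 0xF0 = 11110000 → 4-byte char (#1). Advance 4.
Byte at offset 4: 0x56 = 01010110 → 1-byte char (#2). Advance 1.
Byte at offset 5: 0xF3 = 11110011 → 4-byte char (#3). Advance 4.
Byte at offset 9: 0xEF = 11101111 → 3-byte char (#4). Advance 3.
Byte at offset 12: 0xE9 = 11101001 → 3-byte char (#5). Advance 3.
Byte at offset 15: 0xD6 = 11010110 → 2-byte char (#6). Advance 2.
Reached end at offset 17 after 6 code points.

6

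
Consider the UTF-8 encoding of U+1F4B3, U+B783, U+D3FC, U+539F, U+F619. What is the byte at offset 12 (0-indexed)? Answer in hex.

U+1F4B3 → 4-byte form F0 9F 92 B3 at offsets 0–3.
U+B783 → 3-byte form EB 9E 83 at offsets 4–6.
U+D3FC → 3-byte form ED 8F BC at offsets 7–9.
U+539F → 3-byte form E5 8E 9F at offsets 10–12.
Offset 12 falls in char 4's range; it's byte 3 of E5 8E 9F = 0x9F.

0x9F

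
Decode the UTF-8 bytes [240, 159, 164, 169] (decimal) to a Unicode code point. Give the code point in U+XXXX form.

U+1F929

Leading byte 0xF0 = 11110000 matches 11110xxx → 4-byte sequence.
Byte 1: 0xF0 = 11110000, payload 000 (3 bits).
Byte 2: 0x9F = 10011111 (10xxxxxx ✓), payload 011111.
Byte 3: 0xA4 = 10100100 (10xxxxxx ✓), payload 100100.
Byte 4: 0xA9 = 10101001 (10xxxxxx ✓), payload 101001.
Concatenate: 000011111100100101001 = 0x1F929 (21 bits → U+1F929).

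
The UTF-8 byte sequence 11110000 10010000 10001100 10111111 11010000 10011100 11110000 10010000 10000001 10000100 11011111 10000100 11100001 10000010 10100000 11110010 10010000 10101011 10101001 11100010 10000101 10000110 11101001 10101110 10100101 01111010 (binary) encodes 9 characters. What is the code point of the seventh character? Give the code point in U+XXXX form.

Offset 0: leading byte 0xF0 = 11110000 → 4-byte char #1 = F0 90 8C BF.
Offset 4: leading byte 0xD0 = 11010000 → 2-byte char #2 = D0 9C.
Offset 6: leading byte 0xF0 = 11110000 → 4-byte char #3 = F0 90 81 84.
Offset 10: leading byte 0xDF = 11011111 → 2-byte char #4 = DF 84.
Offset 12: leading byte 0xE1 = 11100001 → 3-byte char #5 = E1 82 A0.
Offset 15: leading byte 0xF2 = 11110010 → 4-byte char #6 = F2 90 AB A9.
Offset 19: leading byte 0xE2 = 11100010 → 3-byte char #7 = E2 85 86.
Leading byte 0xE2 = 11100010 matches 1110xxxx → 3-byte sequence.
Byte 1: 0xE2 = 11100010, payload 0010 (4 bits).
Byte 2: 0x85 = 10000101 (10xxxxxx ✓), payload 000101.
Byte 3: 0x86 = 10000110 (10xxxxxx ✓), payload 000110.
Concatenate: 0010000101000110 = 0x2146 (16 bits → U+2146).

U+2146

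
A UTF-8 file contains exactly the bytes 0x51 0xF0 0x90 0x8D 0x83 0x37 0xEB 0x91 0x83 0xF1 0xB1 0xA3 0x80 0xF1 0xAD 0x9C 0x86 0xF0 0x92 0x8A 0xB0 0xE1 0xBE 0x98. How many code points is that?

8

Byte at offset 0: 0x51 = 01010001 → 1-byte char (#1). Advance 1.
Byte at offset 1: 0xF0 = 11110000 → 4-byte char (#2). Advance 4.
Byte at offset 5: 0x37 = 00110111 → 1-byte char (#3). Advance 1.
Byte at offset 6: 0xEB = 11101011 → 3-byte char (#4). Advance 3.
Byte at offset 9: 0xF1 = 11110001 → 4-byte char (#5). Advance 4.
Byte at offset 13: 0xF1 = 11110001 → 4-byte char (#6). Advance 4.
Byte at offset 17: 0xF0 = 11110000 → 4-byte char (#7). Advance 4.
Byte at offset 21: 0xE1 = 11100001 → 3-byte char (#8). Advance 3.
Reached end at offset 24 after 8 code points.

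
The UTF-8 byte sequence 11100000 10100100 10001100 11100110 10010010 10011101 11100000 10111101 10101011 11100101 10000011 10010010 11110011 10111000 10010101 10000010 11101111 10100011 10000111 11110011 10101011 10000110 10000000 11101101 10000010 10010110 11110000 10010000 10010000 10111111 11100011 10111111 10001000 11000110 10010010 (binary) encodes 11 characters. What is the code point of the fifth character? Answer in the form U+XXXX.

U+F8542

Offset 0: leading byte 0xE0 = 11100000 → 3-byte char #1 = E0 A4 8C.
Offset 3: leading byte 0xE6 = 11100110 → 3-byte char #2 = E6 92 9D.
Offset 6: leading byte 0xE0 = 11100000 → 3-byte char #3 = E0 BD AB.
Offset 9: leading byte 0xE5 = 11100101 → 3-byte char #4 = E5 83 92.
Offset 12: leading byte 0xF3 = 11110011 → 4-byte char #5 = F3 B8 95 82.
Leading byte 0xF3 = 11110011 matches 11110xxx → 4-byte sequence.
Byte 1: 0xF3 = 11110011, payload 011 (3 bits).
Byte 2: 0xB8 = 10111000 (10xxxxxx ✓), payload 111000.
Byte 3: 0x95 = 10010101 (10xxxxxx ✓), payload 010101.
Byte 4: 0x82 = 10000010 (10xxxxxx ✓), payload 000010.
Concatenate: 011111000010101000010 = 0xF8542 (21 bits → U+F8542).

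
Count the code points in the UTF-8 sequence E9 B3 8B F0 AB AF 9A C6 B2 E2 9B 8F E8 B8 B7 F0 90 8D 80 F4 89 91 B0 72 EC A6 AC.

9

Byte at offset 0: 0xE9 = 11101001 → 3-byte char (#1). Advance 3.
Byte at offset 3: 0xF0 = 11110000 → 4-byte char (#2). Advance 4.
Byte at offset 7: 0xC6 = 11000110 → 2-byte char (#3). Advance 2.
Byte at offset 9: 0xE2 = 11100010 → 3-byte char (#4). Advance 3.
Byte at offset 12: 0xE8 = 11101000 → 3-byte char (#5). Advance 3.
Byte at offset 15: 0xF0 = 11110000 → 4-byte char (#6). Advance 4.
Byte at offset 19: 0xF4 = 11110100 → 4-byte char (#7). Advance 4.
Byte at offset 23: 0x72 = 01110010 → 1-byte char (#8). Advance 1.
Byte at offset 24: 0xEC = 11101100 → 3-byte char (#9). Advance 3.
Reached end at offset 27 after 9 code points.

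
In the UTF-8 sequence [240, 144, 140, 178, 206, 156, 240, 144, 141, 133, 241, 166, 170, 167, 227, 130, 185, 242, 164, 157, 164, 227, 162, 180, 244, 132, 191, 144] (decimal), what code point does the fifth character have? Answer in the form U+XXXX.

U+30B9

Offset 0: leading byte 0xF0 = 11110000 → 4-byte char #1 = F0 90 8C B2.
Offset 4: leading byte 0xCE = 11001110 → 2-byte char #2 = CE 9C.
Offset 6: leading byte 0xF0 = 11110000 → 4-byte char #3 = F0 90 8D 85.
Offset 10: leading byte 0xF1 = 11110001 → 4-byte char #4 = F1 A6 AA A7.
Offset 14: leading byte 0xE3 = 11100011 → 3-byte char #5 = E3 82 B9.
Leading byte 0xE3 = 11100011 matches 1110xxxx → 3-byte sequence.
Byte 1: 0xE3 = 11100011, payload 0011 (4 bits).
Byte 2: 0x82 = 10000010 (10xxxxxx ✓), payload 000010.
Byte 3: 0xB9 = 10111001 (10xxxxxx ✓), payload 111001.
Concatenate: 0011000010111001 = 0x30B9 (16 bits → U+30B9).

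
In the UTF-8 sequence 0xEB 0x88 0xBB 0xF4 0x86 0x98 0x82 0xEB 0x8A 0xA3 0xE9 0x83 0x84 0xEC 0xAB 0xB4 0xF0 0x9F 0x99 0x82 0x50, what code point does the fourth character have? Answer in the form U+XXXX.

Offset 0: leading byte 0xEB = 11101011 → 3-byte char #1 = EB 88 BB.
Offset 3: leading byte 0xF4 = 11110100 → 4-byte char #2 = F4 86 98 82.
Offset 7: leading byte 0xEB = 11101011 → 3-byte char #3 = EB 8A A3.
Offset 10: leading byte 0xE9 = 11101001 → 3-byte char #4 = E9 83 84.
Leading byte 0xE9 = 11101001 matches 1110xxxx → 3-byte sequence.
Byte 1: 0xE9 = 11101001, payload 1001 (4 bits).
Byte 2: 0x83 = 10000011 (10xxxxxx ✓), payload 000011.
Byte 3: 0x84 = 10000100 (10xxxxxx ✓), payload 000100.
Concatenate: 1001000011000100 = 0x90C4 (16 bits → U+90C4).

U+90C4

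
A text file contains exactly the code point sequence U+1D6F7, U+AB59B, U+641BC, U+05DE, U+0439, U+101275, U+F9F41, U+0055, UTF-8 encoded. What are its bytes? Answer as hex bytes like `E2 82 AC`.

U+1D6F7: 4-byte form → F0 9D 9B B7.
U+AB59B: 4-byte form → F2 AB 96 9B.
U+641BC: 4-byte form → F1 A4 86 BC.
U+05DE: 2-byte form → D7 9E.
U+0439: 2-byte form → D0 B9.
U+101275: 4-byte form → F4 81 89 B5.
U+F9F41: 4-byte form → F3 B9 BD 81.
U+0055: 1-byte form → 55.
Concatenated (25 bytes): F0 9D 9B B7 F2 AB 96 9B F1 A4 86 BC D7 9E D0 B9 F4 81 89 B5 F3 B9 BD 81 55.

F0 9D 9B B7 F2 AB 96 9B F1 A4 86 BC D7 9E D0 B9 F4 81 89 B5 F3 B9 BD 81 55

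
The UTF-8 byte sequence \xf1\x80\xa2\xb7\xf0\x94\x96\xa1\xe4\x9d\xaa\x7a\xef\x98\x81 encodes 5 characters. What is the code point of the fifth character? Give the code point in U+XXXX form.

U+F601

Offset 0: leading byte 0xF1 = 11110001 → 4-byte char #1 = F1 80 A2 B7.
Offset 4: leading byte 0xF0 = 11110000 → 4-byte char #2 = F0 94 96 A1.
Offset 8: leading byte 0xE4 = 11100100 → 3-byte char #3 = E4 9D AA.
Offset 11: leading byte 0x7A = 01111010 → 1-byte char #4 = 7A.
Offset 12: leading byte 0xEF = 11101111 → 3-byte char #5 = EF 98 81.
Leading byte 0xEF = 11101111 matches 1110xxxx → 3-byte sequence.
Byte 1: 0xEF = 11101111, payload 1111 (4 bits).
Byte 2: 0x98 = 10011000 (10xxxxxx ✓), payload 011000.
Byte 3: 0x81 = 10000001 (10xxxxxx ✓), payload 000001.
Concatenate: 1111011000000001 = 0xF601 (16 bits → U+F601).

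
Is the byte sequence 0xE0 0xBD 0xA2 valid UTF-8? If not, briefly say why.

valid

Leading byte 0xE0 = 11100000 → 3-byte form.
Continuation bytes 0xBD=10111101, 0xA2=10100010 all match 10xxxxxx.
Decoded value 0xF62 is ≥ 0x800 (shortest form) and not a surrogate.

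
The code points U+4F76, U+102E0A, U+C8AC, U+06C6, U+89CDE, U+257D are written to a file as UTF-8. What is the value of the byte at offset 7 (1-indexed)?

1-indexed offset 7 is 0-indexed offset 6.
U+4F76 → 3-byte form E4 BD B6 at offsets 0–2.
U+102E0A → 4-byte form F4 82 B8 8A at offsets 3–6.
Offset 6 falls in char 2's range; it's byte 4 of F4 82 B8 8A = 0x8A.

0x8A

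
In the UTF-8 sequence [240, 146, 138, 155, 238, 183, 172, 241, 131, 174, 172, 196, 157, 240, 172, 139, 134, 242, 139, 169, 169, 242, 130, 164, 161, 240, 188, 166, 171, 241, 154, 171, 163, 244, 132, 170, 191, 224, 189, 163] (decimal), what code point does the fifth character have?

U+2C2C6

Offset 0: leading byte 0xF0 = 11110000 → 4-byte char #1 = F0 92 8A 9B.
Offset 4: leading byte 0xEE = 11101110 → 3-byte char #2 = EE B7 AC.
Offset 7: leading byte 0xF1 = 11110001 → 4-byte char #3 = F1 83 AE AC.
Offset 11: leading byte 0xC4 = 11000100 → 2-byte char #4 = C4 9D.
Offset 13: leading byte 0xF0 = 11110000 → 4-byte char #5 = F0 AC 8B 86.
Leading byte 0xF0 = 11110000 matches 11110xxx → 4-byte sequence.
Byte 1: 0xF0 = 11110000, payload 000 (3 bits).
Byte 2: 0xAC = 10101100 (10xxxxxx ✓), payload 101100.
Byte 3: 0x8B = 10001011 (10xxxxxx ✓), payload 001011.
Byte 4: 0x86 = 10000110 (10xxxxxx ✓), payload 000110.
Concatenate: 000101100001011000110 = 0x2C2C6 (21 bits → U+2C2C6).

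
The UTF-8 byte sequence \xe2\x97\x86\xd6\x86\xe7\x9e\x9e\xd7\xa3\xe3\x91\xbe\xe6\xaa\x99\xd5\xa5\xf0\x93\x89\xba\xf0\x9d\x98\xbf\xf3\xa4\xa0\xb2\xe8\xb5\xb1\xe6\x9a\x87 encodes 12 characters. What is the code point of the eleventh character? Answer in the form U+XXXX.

Offset 0: leading byte 0xE2 = 11100010 → 3-byte char #1 = E2 97 86.
Offset 3: leading byte 0xD6 = 11010110 → 2-byte char #2 = D6 86.
Offset 5: leading byte 0xE7 = 11100111 → 3-byte char #3 = E7 9E 9E.
Offset 8: leading byte 0xD7 = 11010111 → 2-byte char #4 = D7 A3.
Offset 10: leading byte 0xE3 = 11100011 → 3-byte char #5 = E3 91 BE.
Offset 13: leading byte 0xE6 = 11100110 → 3-byte char #6 = E6 AA 99.
Offset 16: leading byte 0xD5 = 11010101 → 2-byte char #7 = D5 A5.
Offset 18: leading byte 0xF0 = 11110000 → 4-byte char #8 = F0 93 89 BA.
Offset 22: leading byte 0xF0 = 11110000 → 4-byte char #9 = F0 9D 98 BF.
Offset 26: leading byte 0xF3 = 11110011 → 4-byte char #10 = F3 A4 A0 B2.
Offset 30: leading byte 0xE8 = 11101000 → 3-byte char #11 = E8 B5 B1.
Leading byte 0xE8 = 11101000 matches 1110xxxx → 3-byte sequence.
Byte 1: 0xE8 = 11101000, payload 1000 (4 bits).
Byte 2: 0xB5 = 10110101 (10xxxxxx ✓), payload 110101.
Byte 3: 0xB1 = 10110001 (10xxxxxx ✓), payload 110001.
Concatenate: 1000110101110001 = 0x8D71 (16 bits → U+8D71).

U+8D71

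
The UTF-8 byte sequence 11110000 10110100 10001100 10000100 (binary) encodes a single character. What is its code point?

U+34304

Leading byte 0xF0 = 11110000 matches 11110xxx → 4-byte sequence.
Byte 1: 0xF0 = 11110000, payload 000 (3 bits).
Byte 2: 0xB4 = 10110100 (10xxxxxx ✓), payload 110100.
Byte 3: 0x8C = 10001100 (10xxxxxx ✓), payload 001100.
Byte 4: 0x84 = 10000100 (10xxxxxx ✓), payload 000100.
Concatenate: 000110100001100000100 = 0x34304 (21 bits → U+34304).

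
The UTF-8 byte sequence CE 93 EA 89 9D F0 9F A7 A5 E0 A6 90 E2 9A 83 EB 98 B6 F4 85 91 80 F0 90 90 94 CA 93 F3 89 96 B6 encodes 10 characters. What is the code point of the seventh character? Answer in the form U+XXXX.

Offset 0: leading byte 0xCE = 11001110 → 2-byte char #1 = CE 93.
Offset 2: leading byte 0xEA = 11101010 → 3-byte char #2 = EA 89 9D.
Offset 5: leading byte 0xF0 = 11110000 → 4-byte char #3 = F0 9F A7 A5.
Offset 9: leading byte 0xE0 = 11100000 → 3-byte char #4 = E0 A6 90.
Offset 12: leading byte 0xE2 = 11100010 → 3-byte char #5 = E2 9A 83.
Offset 15: leading byte 0xEB = 11101011 → 3-byte char #6 = EB 98 B6.
Offset 18: leading byte 0xF4 = 11110100 → 4-byte char #7 = F4 85 91 80.
Leading byte 0xF4 = 11110100 matches 11110xxx → 4-byte sequence.
Byte 1: 0xF4 = 11110100, payload 100 (3 bits).
Byte 2: 0x85 = 10000101 (10xxxxxx ✓), payload 000101.
Byte 3: 0x91 = 10010001 (10xxxxxx ✓), payload 010001.
Byte 4: 0x80 = 10000000 (10xxxxxx ✓), payload 000000.
Concatenate: 100000101010001000000 = 0x105440 (21 bits → U+105440).

U+105440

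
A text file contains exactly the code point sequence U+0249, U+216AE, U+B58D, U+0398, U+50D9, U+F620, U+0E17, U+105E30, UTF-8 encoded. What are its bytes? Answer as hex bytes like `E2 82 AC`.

C9 89 F0 A1 9A AE EB 96 8D CE 98 E5 83 99 EF 98 A0 E0 B8 97 F4 85 B8 B0

U+0249: 2-byte form → C9 89.
U+216AE: 4-byte form → F0 A1 9A AE.
U+B58D: 3-byte form → EB 96 8D.
U+0398: 2-byte form → CE 98.
U+50D9: 3-byte form → E5 83 99.
U+F620: 3-byte form → EF 98 A0.
U+0E17: 3-byte form → E0 B8 97.
U+105E30: 4-byte form → F4 85 B8 B0.
Concatenated (24 bytes): C9 89 F0 A1 9A AE EB 96 8D CE 98 E5 83 99 EF 98 A0 E0 B8 97 F4 85 B8 B0.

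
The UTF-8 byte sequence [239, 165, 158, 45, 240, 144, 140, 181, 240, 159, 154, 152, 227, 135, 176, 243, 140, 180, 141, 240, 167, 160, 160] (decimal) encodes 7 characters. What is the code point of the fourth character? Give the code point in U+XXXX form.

Offset 0: leading byte 0xEF = 11101111 → 3-byte char #1 = EF A5 9E.
Offset 3: leading byte 0x2D = 00101101 → 1-byte char #2 = 2D.
Offset 4: leading byte 0xF0 = 11110000 → 4-byte char #3 = F0 90 8C B5.
Offset 8: leading byte 0xF0 = 11110000 → 4-byte char #4 = F0 9F 9A 98.
Leading byte 0xF0 = 11110000 matches 11110xxx → 4-byte sequence.
Byte 1: 0xF0 = 11110000, payload 000 (3 bits).
Byte 2: 0x9F = 10011111 (10xxxxxx ✓), payload 011111.
Byte 3: 0x9A = 10011010 (10xxxxxx ✓), payload 011010.
Byte 4: 0x98 = 10011000 (10xxxxxx ✓), payload 011000.
Concatenate: 000011111011010011000 = 0x1F698 (21 bits → U+1F698).

U+1F698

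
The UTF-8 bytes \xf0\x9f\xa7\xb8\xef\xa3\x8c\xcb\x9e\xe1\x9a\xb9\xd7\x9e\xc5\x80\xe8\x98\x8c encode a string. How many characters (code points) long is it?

7

Byte at offset 0: 0xF0 = 11110000 → 4-byte char (#1). Advance 4.
Byte at offset 4: 0xEF = 11101111 → 3-byte char (#2). Advance 3.
Byte at offset 7: 0xCB = 11001011 → 2-byte char (#3). Advance 2.
Byte at offset 9: 0xE1 = 11100001 → 3-byte char (#4). Advance 3.
Byte at offset 12: 0xD7 = 11010111 → 2-byte char (#5). Advance 2.
Byte at offset 14: 0xC5 = 11000101 → 2-byte char (#6). Advance 2.
Byte at offset 16: 0xE8 = 11101000 → 3-byte char (#7). Advance 3.
Reached end at offset 19 after 7 code points.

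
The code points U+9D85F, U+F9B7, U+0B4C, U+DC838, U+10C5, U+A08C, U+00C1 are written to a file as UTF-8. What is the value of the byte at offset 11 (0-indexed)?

U+9D85F → 4-byte form F2 9D A1 9F at offsets 0–3.
U+F9B7 → 3-byte form EF A6 B7 at offsets 4–6.
U+0B4C → 3-byte form E0 AD 8C at offsets 7–9.
U+DC838 → 4-byte form F3 9C A0 B8 at offsets 10–13.
Offset 11 falls in char 4's range; it's byte 2 of F3 9C A0 B8 = 0x9C.

0x9C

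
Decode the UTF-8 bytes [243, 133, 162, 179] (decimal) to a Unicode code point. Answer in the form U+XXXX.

Leading byte 0xF3 = 11110011 matches 11110xxx → 4-byte sequence.
Byte 1: 0xF3 = 11110011, payload 011 (3 bits).
Byte 2: 0x85 = 10000101 (10xxxxxx ✓), payload 000101.
Byte 3: 0xA2 = 10100010 (10xxxxxx ✓), payload 100010.
Byte 4: 0xB3 = 10110011 (10xxxxxx ✓), payload 110011.
Concatenate: 011000101100010110011 = 0xC58B3 (21 bits → U+C58B3).

U+C58B3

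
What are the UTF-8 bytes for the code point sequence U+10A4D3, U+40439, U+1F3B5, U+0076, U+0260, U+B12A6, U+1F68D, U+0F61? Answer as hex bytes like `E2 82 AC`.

F4 8A 93 93 F1 80 90 B9 F0 9F 8E B5 76 C9 A0 F2 B1 8A A6 F0 9F 9A 8D E0 BD A1

U+10A4D3: 4-byte form → F4 8A 93 93.
U+40439: 4-byte form → F1 80 90 B9.
U+1F3B5: 4-byte form → F0 9F 8E B5.
U+0076: 1-byte form → 76.
U+0260: 2-byte form → C9 A0.
U+B12A6: 4-byte form → F2 B1 8A A6.
U+1F68D: 4-byte form → F0 9F 9A 8D.
U+0F61: 3-byte form → E0 BD A1.
Concatenated (26 bytes): F4 8A 93 93 F1 80 90 B9 F0 9F 8E B5 76 C9 A0 F2 B1 8A A6 F0 9F 9A 8D E0 BD A1.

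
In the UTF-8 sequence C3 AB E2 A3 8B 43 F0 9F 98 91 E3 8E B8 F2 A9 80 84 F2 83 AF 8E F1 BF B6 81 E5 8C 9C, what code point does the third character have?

Offset 0: leading byte 0xC3 = 11000011 → 2-byte char #1 = C3 AB.
Offset 2: leading byte 0xE2 = 11100010 → 3-byte char #2 = E2 A3 8B.
Offset 5: leading byte 0x43 = 01000011 → 1-byte char #3 = 43.
Leading byte 0x43 = 01000011 matches 0xxxxxxx → 1-byte sequence.
Byte 1: 0x43 = 01000011, payload 1000011 (7 bits).
Concatenate: 1000011 = 0x43 (7 bits → U+0043).

U+0043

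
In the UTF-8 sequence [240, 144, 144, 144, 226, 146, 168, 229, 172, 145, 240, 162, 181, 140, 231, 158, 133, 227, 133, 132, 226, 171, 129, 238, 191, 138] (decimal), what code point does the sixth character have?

Offset 0: leading byte 0xF0 = 11110000 → 4-byte char #1 = F0 90 90 90.
Offset 4: leading byte 0xE2 = 11100010 → 3-byte char #2 = E2 92 A8.
Offset 7: leading byte 0xE5 = 11100101 → 3-byte char #3 = E5 AC 91.
Offset 10: leading byte 0xF0 = 11110000 → 4-byte char #4 = F0 A2 B5 8C.
Offset 14: leading byte 0xE7 = 11100111 → 3-byte char #5 = E7 9E 85.
Offset 17: leading byte 0xE3 = 11100011 → 3-byte char #6 = E3 85 84.
Leading byte 0xE3 = 11100011 matches 1110xxxx → 3-byte sequence.
Byte 1: 0xE3 = 11100011, payload 0011 (4 bits).
Byte 2: 0x85 = 10000101 (10xxxxxx ✓), payload 000101.
Byte 3: 0x84 = 10000100 (10xxxxxx ✓), payload 000100.
Concatenate: 0011000101000100 = 0x3144 (16 bits → U+3144).

U+3144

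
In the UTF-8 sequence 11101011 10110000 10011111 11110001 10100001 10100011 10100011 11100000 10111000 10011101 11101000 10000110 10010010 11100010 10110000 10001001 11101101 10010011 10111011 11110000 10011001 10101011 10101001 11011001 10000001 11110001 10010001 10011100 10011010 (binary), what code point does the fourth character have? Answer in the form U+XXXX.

Offset 0: leading byte 0xEB = 11101011 → 3-byte char #1 = EB B0 9F.
Offset 3: leading byte 0xF1 = 11110001 → 4-byte char #2 = F1 A1 A3 A3.
Offset 7: leading byte 0xE0 = 11100000 → 3-byte char #3 = E0 B8 9D.
Offset 10: leading byte 0xE8 = 11101000 → 3-byte char #4 = E8 86 92.
Leading byte 0xE8 = 11101000 matches 1110xxxx → 3-byte sequence.
Byte 1: 0xE8 = 11101000, payload 1000 (4 bits).
Byte 2: 0x86 = 10000110 (10xxxxxx ✓), payload 000110.
Byte 3: 0x92 = 10010010 (10xxxxxx ✓), payload 010010.
Concatenate: 1000000110010010 = 0x8192 (16 bits → U+8192).

U+8192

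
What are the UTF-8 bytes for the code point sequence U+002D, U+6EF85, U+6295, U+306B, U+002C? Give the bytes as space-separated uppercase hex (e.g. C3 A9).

2D F1 AE BE 85 E6 8A 95 E3 81 AB 2C

U+002D: 1-byte form → 2D.
U+6EF85: 4-byte form → F1 AE BE 85.
U+6295: 3-byte form → E6 8A 95.
U+306B: 3-byte form → E3 81 AB.
U+002C: 1-byte form → 2C.
Concatenated (12 bytes): 2D F1 AE BE 85 E6 8A 95 E3 81 AB 2C.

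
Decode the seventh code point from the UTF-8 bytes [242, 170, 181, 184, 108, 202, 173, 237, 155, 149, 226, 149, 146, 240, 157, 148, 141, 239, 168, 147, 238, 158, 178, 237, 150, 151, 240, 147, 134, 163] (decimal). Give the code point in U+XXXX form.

U+FA13

Offset 0: leading byte 0xF2 = 11110010 → 4-byte char #1 = F2 AA B5 B8.
Offset 4: leading byte 0x6C = 01101100 → 1-byte char #2 = 6C.
Offset 5: leading byte 0xCA = 11001010 → 2-byte char #3 = CA AD.
Offset 7: leading byte 0xED = 11101101 → 3-byte char #4 = ED 9B 95.
Offset 10: leading byte 0xE2 = 11100010 → 3-byte char #5 = E2 95 92.
Offset 13: leading byte 0xF0 = 11110000 → 4-byte char #6 = F0 9D 94 8D.
Offset 17: leading byte 0xEF = 11101111 → 3-byte char #7 = EF A8 93.
Leading byte 0xEF = 11101111 matches 1110xxxx → 3-byte sequence.
Byte 1: 0xEF = 11101111, payload 1111 (4 bits).
Byte 2: 0xA8 = 10101000 (10xxxxxx ✓), payload 101000.
Byte 3: 0x93 = 10010011 (10xxxxxx ✓), payload 010011.
Concatenate: 1111101000010011 = 0xFA13 (16 bits → U+FA13).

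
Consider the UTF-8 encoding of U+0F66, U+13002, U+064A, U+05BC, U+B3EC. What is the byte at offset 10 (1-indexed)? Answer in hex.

0xD6

1-indexed offset 10 is 0-indexed offset 9.
U+0F66 → 3-byte form E0 BD A6 at offsets 0–2.
U+13002 → 4-byte form F0 93 80 82 at offsets 3–6.
U+064A → 2-byte form D9 8A at offsets 7–8.
U+05BC → 2-byte form D6 BC at offsets 9–10.
Offset 9 falls in char 4's range; it's byte 1 of D6 BC = 0xD6.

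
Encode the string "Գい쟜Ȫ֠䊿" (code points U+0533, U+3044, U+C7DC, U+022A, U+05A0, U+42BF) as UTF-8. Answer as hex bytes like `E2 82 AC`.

U+0533: 2-byte form → D4 B3.
U+3044: 3-byte form → E3 81 84.
U+C7DC: 3-byte form → EC 9F 9C.
U+022A: 2-byte form → C8 AA.
U+05A0: 2-byte form → D6 A0.
U+42BF: 3-byte form → E4 8A BF.
Concatenated (15 bytes): D4 B3 E3 81 84 EC 9F 9C C8 AA D6 A0 E4 8A BF.

D4 B3 E3 81 84 EC 9F 9C C8 AA D6 A0 E4 8A BF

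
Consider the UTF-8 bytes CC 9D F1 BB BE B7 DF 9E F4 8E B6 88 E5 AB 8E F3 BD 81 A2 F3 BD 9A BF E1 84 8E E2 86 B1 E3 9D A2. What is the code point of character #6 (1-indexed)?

Offset 0: leading byte 0xCC = 11001100 → 2-byte char #1 = CC 9D.
Offset 2: leading byte 0xF1 = 11110001 → 4-byte char #2 = F1 BB BE B7.
Offset 6: leading byte 0xDF = 11011111 → 2-byte char #3 = DF 9E.
Offset 8: leading byte 0xF4 = 11110100 → 4-byte char #4 = F4 8E B6 88.
Offset 12: leading byte 0xE5 = 11100101 → 3-byte char #5 = E5 AB 8E.
Offset 15: leading byte 0xF3 = 11110011 → 4-byte char #6 = F3 BD 81 A2.
Leading byte 0xF3 = 11110011 matches 11110xxx → 4-byte sequence.
Byte 1: 0xF3 = 11110011, payload 011 (3 bits).
Byte 2: 0xBD = 10111101 (10xxxxxx ✓), payload 111101.
Byte 3: 0x81 = 10000001 (10xxxxxx ✓), payload 000001.
Byte 4: 0xA2 = 10100010 (10xxxxxx ✓), payload 100010.
Concatenate: 011111101000001100010 = 0xFD062 (21 bits → U+FD062).

U+FD062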